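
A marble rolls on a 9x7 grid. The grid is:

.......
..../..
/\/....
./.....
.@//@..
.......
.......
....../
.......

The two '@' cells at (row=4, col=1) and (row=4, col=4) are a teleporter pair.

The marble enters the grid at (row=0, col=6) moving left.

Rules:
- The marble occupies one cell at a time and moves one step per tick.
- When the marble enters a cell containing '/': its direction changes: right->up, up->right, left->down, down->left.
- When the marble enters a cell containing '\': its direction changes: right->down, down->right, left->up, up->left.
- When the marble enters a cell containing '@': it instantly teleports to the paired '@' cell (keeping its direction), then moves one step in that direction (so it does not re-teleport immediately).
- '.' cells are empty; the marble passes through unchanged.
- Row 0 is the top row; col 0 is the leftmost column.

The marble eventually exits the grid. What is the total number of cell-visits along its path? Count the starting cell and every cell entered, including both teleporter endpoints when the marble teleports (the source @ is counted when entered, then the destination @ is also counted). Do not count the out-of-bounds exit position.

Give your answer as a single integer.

Answer: 7

Derivation:
Step 1: enter (0,6), '.' pass, move left to (0,5)
Step 2: enter (0,5), '.' pass, move left to (0,4)
Step 3: enter (0,4), '.' pass, move left to (0,3)
Step 4: enter (0,3), '.' pass, move left to (0,2)
Step 5: enter (0,2), '.' pass, move left to (0,1)
Step 6: enter (0,1), '.' pass, move left to (0,0)
Step 7: enter (0,0), '.' pass, move left to (0,-1)
Step 8: at (0,-1) — EXIT via left edge, pos 0
Path length (cell visits): 7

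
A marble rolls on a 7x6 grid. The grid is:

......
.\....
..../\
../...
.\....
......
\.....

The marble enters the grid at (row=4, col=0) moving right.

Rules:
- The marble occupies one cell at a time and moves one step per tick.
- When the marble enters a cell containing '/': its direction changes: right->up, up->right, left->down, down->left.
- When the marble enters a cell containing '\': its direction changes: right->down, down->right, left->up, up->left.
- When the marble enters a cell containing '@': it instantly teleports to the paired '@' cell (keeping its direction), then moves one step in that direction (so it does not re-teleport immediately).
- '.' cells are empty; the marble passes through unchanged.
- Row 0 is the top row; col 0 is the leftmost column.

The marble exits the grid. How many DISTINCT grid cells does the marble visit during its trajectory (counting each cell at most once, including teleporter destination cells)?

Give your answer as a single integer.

Answer: 4

Derivation:
Step 1: enter (4,0), '.' pass, move right to (4,1)
Step 2: enter (4,1), '\' deflects right->down, move down to (5,1)
Step 3: enter (5,1), '.' pass, move down to (6,1)
Step 4: enter (6,1), '.' pass, move down to (7,1)
Step 5: at (7,1) — EXIT via bottom edge, pos 1
Distinct cells visited: 4 (path length 4)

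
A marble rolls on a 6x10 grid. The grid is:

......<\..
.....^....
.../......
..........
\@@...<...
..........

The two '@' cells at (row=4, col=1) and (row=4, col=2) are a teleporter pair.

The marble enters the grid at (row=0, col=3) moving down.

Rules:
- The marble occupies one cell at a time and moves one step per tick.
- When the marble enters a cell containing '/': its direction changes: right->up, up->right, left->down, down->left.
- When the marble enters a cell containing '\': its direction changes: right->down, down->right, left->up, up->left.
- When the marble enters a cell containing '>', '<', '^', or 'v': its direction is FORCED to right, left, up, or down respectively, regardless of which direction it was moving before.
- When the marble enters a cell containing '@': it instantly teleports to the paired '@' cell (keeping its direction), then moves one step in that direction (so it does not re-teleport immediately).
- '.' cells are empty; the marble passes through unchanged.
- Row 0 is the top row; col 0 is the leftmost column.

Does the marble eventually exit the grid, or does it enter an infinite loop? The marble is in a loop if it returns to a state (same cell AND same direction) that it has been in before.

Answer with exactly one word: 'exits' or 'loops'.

Step 1: enter (0,3), '.' pass, move down to (1,3)
Step 2: enter (1,3), '.' pass, move down to (2,3)
Step 3: enter (2,3), '/' deflects down->left, move left to (2,2)
Step 4: enter (2,2), '.' pass, move left to (2,1)
Step 5: enter (2,1), '.' pass, move left to (2,0)
Step 6: enter (2,0), '.' pass, move left to (2,-1)
Step 7: at (2,-1) — EXIT via left edge, pos 2

Answer: exits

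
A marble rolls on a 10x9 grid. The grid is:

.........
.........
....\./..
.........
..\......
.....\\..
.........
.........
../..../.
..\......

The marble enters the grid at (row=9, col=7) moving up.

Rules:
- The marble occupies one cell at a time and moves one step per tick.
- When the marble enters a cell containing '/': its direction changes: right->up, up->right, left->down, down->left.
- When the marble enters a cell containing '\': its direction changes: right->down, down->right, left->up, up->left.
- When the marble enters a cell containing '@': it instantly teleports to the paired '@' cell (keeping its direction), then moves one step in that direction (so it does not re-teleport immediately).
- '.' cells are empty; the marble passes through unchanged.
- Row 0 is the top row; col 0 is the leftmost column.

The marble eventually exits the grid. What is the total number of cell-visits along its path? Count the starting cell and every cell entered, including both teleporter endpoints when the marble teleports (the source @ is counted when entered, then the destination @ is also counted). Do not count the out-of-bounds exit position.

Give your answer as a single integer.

Answer: 3

Derivation:
Step 1: enter (9,7), '.' pass, move up to (8,7)
Step 2: enter (8,7), '/' deflects up->right, move right to (8,8)
Step 3: enter (8,8), '.' pass, move right to (8,9)
Step 4: at (8,9) — EXIT via right edge, pos 8
Path length (cell visits): 3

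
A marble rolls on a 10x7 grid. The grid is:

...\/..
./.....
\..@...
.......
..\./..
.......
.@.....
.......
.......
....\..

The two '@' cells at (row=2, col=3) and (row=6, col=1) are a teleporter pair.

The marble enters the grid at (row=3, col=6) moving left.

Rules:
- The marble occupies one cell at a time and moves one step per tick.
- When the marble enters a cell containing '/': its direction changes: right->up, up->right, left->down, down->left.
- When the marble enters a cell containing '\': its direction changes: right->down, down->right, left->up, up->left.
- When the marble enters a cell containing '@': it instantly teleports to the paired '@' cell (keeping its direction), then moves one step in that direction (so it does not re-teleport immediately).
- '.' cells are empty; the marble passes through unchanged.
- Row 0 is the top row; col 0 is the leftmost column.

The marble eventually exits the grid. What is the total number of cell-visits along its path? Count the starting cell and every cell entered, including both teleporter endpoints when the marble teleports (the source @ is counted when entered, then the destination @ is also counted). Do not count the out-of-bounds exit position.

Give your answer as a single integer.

Answer: 7

Derivation:
Step 1: enter (3,6), '.' pass, move left to (3,5)
Step 2: enter (3,5), '.' pass, move left to (3,4)
Step 3: enter (3,4), '.' pass, move left to (3,3)
Step 4: enter (3,3), '.' pass, move left to (3,2)
Step 5: enter (3,2), '.' pass, move left to (3,1)
Step 6: enter (3,1), '.' pass, move left to (3,0)
Step 7: enter (3,0), '.' pass, move left to (3,-1)
Step 8: at (3,-1) — EXIT via left edge, pos 3
Path length (cell visits): 7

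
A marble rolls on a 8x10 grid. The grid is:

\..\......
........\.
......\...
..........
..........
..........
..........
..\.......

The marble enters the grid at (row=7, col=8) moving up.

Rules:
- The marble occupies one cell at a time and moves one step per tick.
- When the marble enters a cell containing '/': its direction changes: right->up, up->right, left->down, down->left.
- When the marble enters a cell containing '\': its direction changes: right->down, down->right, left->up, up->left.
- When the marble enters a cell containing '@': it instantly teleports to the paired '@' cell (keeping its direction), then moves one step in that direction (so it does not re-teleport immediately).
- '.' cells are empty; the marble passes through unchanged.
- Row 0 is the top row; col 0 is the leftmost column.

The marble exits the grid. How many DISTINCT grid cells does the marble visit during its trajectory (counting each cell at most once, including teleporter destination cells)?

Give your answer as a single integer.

Answer: 15

Derivation:
Step 1: enter (7,8), '.' pass, move up to (6,8)
Step 2: enter (6,8), '.' pass, move up to (5,8)
Step 3: enter (5,8), '.' pass, move up to (4,8)
Step 4: enter (4,8), '.' pass, move up to (3,8)
Step 5: enter (3,8), '.' pass, move up to (2,8)
Step 6: enter (2,8), '.' pass, move up to (1,8)
Step 7: enter (1,8), '\' deflects up->left, move left to (1,7)
Step 8: enter (1,7), '.' pass, move left to (1,6)
Step 9: enter (1,6), '.' pass, move left to (1,5)
Step 10: enter (1,5), '.' pass, move left to (1,4)
Step 11: enter (1,4), '.' pass, move left to (1,3)
Step 12: enter (1,3), '.' pass, move left to (1,2)
Step 13: enter (1,2), '.' pass, move left to (1,1)
Step 14: enter (1,1), '.' pass, move left to (1,0)
Step 15: enter (1,0), '.' pass, move left to (1,-1)
Step 16: at (1,-1) — EXIT via left edge, pos 1
Distinct cells visited: 15 (path length 15)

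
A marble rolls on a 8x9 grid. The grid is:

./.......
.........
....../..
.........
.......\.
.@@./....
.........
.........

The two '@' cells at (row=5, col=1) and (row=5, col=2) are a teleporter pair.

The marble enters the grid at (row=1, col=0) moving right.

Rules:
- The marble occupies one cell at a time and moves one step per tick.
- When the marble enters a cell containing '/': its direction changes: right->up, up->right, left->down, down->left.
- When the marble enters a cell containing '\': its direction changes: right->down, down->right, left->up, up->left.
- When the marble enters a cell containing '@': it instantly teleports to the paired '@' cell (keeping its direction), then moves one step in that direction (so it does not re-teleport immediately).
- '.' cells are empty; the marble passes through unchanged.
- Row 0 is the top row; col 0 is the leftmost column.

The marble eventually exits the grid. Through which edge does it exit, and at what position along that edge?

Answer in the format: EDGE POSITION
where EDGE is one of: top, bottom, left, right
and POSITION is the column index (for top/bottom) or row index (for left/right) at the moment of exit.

Step 1: enter (1,0), '.' pass, move right to (1,1)
Step 2: enter (1,1), '.' pass, move right to (1,2)
Step 3: enter (1,2), '.' pass, move right to (1,3)
Step 4: enter (1,3), '.' pass, move right to (1,4)
Step 5: enter (1,4), '.' pass, move right to (1,5)
Step 6: enter (1,5), '.' pass, move right to (1,6)
Step 7: enter (1,6), '.' pass, move right to (1,7)
Step 8: enter (1,7), '.' pass, move right to (1,8)
Step 9: enter (1,8), '.' pass, move right to (1,9)
Step 10: at (1,9) — EXIT via right edge, pos 1

Answer: right 1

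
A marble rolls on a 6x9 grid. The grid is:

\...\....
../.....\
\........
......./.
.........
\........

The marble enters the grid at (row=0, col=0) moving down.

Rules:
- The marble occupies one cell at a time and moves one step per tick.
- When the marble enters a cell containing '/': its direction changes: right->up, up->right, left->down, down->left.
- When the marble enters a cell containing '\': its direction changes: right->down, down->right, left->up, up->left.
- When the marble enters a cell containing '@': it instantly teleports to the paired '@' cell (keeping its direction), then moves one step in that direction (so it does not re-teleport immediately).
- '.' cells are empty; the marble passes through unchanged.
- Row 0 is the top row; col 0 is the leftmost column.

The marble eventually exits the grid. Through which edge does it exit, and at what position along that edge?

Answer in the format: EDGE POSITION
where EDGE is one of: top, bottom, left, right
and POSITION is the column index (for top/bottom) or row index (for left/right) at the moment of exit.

Answer: bottom 4

Derivation:
Step 1: enter (0,0), '\' deflects down->right, move right to (0,1)
Step 2: enter (0,1), '.' pass, move right to (0,2)
Step 3: enter (0,2), '.' pass, move right to (0,3)
Step 4: enter (0,3), '.' pass, move right to (0,4)
Step 5: enter (0,4), '\' deflects right->down, move down to (1,4)
Step 6: enter (1,4), '.' pass, move down to (2,4)
Step 7: enter (2,4), '.' pass, move down to (3,4)
Step 8: enter (3,4), '.' pass, move down to (4,4)
Step 9: enter (4,4), '.' pass, move down to (5,4)
Step 10: enter (5,4), '.' pass, move down to (6,4)
Step 11: at (6,4) — EXIT via bottom edge, pos 4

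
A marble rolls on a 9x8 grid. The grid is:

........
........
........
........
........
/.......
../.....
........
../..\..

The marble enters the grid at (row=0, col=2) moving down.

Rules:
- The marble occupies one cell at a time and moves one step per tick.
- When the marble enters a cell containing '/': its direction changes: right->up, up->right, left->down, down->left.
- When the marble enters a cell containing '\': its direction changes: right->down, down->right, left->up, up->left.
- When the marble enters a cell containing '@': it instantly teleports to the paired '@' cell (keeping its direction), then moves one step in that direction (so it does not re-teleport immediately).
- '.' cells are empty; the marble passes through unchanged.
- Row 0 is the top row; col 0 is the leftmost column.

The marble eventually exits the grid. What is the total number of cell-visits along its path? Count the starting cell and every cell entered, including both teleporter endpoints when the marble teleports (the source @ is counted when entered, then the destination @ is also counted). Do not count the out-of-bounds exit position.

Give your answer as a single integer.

Answer: 9

Derivation:
Step 1: enter (0,2), '.' pass, move down to (1,2)
Step 2: enter (1,2), '.' pass, move down to (2,2)
Step 3: enter (2,2), '.' pass, move down to (3,2)
Step 4: enter (3,2), '.' pass, move down to (4,2)
Step 5: enter (4,2), '.' pass, move down to (5,2)
Step 6: enter (5,2), '.' pass, move down to (6,2)
Step 7: enter (6,2), '/' deflects down->left, move left to (6,1)
Step 8: enter (6,1), '.' pass, move left to (6,0)
Step 9: enter (6,0), '.' pass, move left to (6,-1)
Step 10: at (6,-1) — EXIT via left edge, pos 6
Path length (cell visits): 9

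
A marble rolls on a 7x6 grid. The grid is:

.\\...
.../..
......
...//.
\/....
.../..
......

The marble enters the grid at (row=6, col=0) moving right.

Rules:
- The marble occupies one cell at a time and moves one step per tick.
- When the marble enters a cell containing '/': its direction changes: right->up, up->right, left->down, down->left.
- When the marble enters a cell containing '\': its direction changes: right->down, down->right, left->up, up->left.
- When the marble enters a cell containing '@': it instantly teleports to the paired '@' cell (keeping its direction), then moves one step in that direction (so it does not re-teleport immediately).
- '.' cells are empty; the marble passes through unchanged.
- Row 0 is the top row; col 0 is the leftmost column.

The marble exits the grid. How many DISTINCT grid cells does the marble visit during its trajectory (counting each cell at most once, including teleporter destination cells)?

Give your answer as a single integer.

Step 1: enter (6,0), '.' pass, move right to (6,1)
Step 2: enter (6,1), '.' pass, move right to (6,2)
Step 3: enter (6,2), '.' pass, move right to (6,3)
Step 4: enter (6,3), '.' pass, move right to (6,4)
Step 5: enter (6,4), '.' pass, move right to (6,5)
Step 6: enter (6,5), '.' pass, move right to (6,6)
Step 7: at (6,6) — EXIT via right edge, pos 6
Distinct cells visited: 6 (path length 6)

Answer: 6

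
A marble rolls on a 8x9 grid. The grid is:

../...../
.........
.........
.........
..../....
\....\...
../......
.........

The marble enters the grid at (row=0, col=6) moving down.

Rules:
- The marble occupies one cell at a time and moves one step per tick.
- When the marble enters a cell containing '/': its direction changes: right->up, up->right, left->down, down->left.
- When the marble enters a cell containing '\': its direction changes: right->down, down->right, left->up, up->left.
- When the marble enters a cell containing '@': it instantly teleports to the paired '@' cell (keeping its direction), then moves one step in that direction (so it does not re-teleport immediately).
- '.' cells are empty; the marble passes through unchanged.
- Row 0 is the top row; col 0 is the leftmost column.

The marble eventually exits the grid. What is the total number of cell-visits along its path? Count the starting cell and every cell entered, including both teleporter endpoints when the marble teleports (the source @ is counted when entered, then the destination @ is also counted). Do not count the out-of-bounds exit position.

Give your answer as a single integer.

Step 1: enter (0,6), '.' pass, move down to (1,6)
Step 2: enter (1,6), '.' pass, move down to (2,6)
Step 3: enter (2,6), '.' pass, move down to (3,6)
Step 4: enter (3,6), '.' pass, move down to (4,6)
Step 5: enter (4,6), '.' pass, move down to (5,6)
Step 6: enter (5,6), '.' pass, move down to (6,6)
Step 7: enter (6,6), '.' pass, move down to (7,6)
Step 8: enter (7,6), '.' pass, move down to (8,6)
Step 9: at (8,6) — EXIT via bottom edge, pos 6
Path length (cell visits): 8

Answer: 8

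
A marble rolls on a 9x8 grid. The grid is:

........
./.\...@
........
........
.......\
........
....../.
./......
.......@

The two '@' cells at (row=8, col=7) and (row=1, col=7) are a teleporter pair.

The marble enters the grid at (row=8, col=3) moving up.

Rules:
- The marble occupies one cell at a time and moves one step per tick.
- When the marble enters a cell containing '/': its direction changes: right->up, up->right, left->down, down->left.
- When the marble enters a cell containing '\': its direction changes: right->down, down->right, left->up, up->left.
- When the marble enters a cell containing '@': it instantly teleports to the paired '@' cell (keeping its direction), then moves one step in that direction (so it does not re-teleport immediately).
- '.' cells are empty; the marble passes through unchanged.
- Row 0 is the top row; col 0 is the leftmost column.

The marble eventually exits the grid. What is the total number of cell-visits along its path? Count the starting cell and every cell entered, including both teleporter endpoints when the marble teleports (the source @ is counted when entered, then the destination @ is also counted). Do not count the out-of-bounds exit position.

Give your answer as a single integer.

Answer: 17

Derivation:
Step 1: enter (8,3), '.' pass, move up to (7,3)
Step 2: enter (7,3), '.' pass, move up to (6,3)
Step 3: enter (6,3), '.' pass, move up to (5,3)
Step 4: enter (5,3), '.' pass, move up to (4,3)
Step 5: enter (4,3), '.' pass, move up to (3,3)
Step 6: enter (3,3), '.' pass, move up to (2,3)
Step 7: enter (2,3), '.' pass, move up to (1,3)
Step 8: enter (1,3), '\' deflects up->left, move left to (1,2)
Step 9: enter (1,2), '.' pass, move left to (1,1)
Step 10: enter (1,1), '/' deflects left->down, move down to (2,1)
Step 11: enter (2,1), '.' pass, move down to (3,1)
Step 12: enter (3,1), '.' pass, move down to (4,1)
Step 13: enter (4,1), '.' pass, move down to (5,1)
Step 14: enter (5,1), '.' pass, move down to (6,1)
Step 15: enter (6,1), '.' pass, move down to (7,1)
Step 16: enter (7,1), '/' deflects down->left, move left to (7,0)
Step 17: enter (7,0), '.' pass, move left to (7,-1)
Step 18: at (7,-1) — EXIT via left edge, pos 7
Path length (cell visits): 17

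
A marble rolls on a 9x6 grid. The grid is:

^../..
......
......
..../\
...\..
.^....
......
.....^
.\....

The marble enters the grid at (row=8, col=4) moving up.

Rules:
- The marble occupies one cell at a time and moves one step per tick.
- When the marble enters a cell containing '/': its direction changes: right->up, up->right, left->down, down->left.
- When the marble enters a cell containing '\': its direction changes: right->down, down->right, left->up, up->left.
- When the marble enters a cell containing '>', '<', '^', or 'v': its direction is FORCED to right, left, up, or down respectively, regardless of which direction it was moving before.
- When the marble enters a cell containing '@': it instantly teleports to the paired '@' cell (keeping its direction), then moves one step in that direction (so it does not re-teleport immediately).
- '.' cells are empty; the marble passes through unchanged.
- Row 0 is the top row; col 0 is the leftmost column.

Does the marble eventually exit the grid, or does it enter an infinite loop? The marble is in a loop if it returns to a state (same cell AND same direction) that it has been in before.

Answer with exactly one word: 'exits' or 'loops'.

Step 1: enter (8,4), '.' pass, move up to (7,4)
Step 2: enter (7,4), '.' pass, move up to (6,4)
Step 3: enter (6,4), '.' pass, move up to (5,4)
Step 4: enter (5,4), '.' pass, move up to (4,4)
Step 5: enter (4,4), '.' pass, move up to (3,4)
Step 6: enter (3,4), '/' deflects up->right, move right to (3,5)
Step 7: enter (3,5), '\' deflects right->down, move down to (4,5)
Step 8: enter (4,5), '.' pass, move down to (5,5)
Step 9: enter (5,5), '.' pass, move down to (6,5)
Step 10: enter (6,5), '.' pass, move down to (7,5)
Step 11: enter (7,5), '^' forces down->up, move up to (6,5)
Step 12: enter (6,5), '.' pass, move up to (5,5)
Step 13: enter (5,5), '.' pass, move up to (4,5)
Step 14: enter (4,5), '.' pass, move up to (3,5)
Step 15: enter (3,5), '\' deflects up->left, move left to (3,4)
Step 16: enter (3,4), '/' deflects left->down, move down to (4,4)
Step 17: enter (4,4), '.' pass, move down to (5,4)
Step 18: enter (5,4), '.' pass, move down to (6,4)
Step 19: enter (6,4), '.' pass, move down to (7,4)
Step 20: enter (7,4), '.' pass, move down to (8,4)
Step 21: enter (8,4), '.' pass, move down to (9,4)
Step 22: at (9,4) — EXIT via bottom edge, pos 4

Answer: exits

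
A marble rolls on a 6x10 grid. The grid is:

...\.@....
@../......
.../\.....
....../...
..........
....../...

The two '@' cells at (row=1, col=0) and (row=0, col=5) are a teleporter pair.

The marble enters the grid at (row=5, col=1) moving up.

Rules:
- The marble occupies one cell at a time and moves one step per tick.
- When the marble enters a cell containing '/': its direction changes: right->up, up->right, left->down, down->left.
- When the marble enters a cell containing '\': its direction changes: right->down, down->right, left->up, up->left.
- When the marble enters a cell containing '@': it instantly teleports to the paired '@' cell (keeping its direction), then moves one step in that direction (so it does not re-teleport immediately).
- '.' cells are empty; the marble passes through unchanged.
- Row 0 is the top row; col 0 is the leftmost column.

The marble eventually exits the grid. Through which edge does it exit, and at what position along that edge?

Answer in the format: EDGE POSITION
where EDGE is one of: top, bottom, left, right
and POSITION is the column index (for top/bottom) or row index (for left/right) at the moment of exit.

Step 1: enter (5,1), '.' pass, move up to (4,1)
Step 2: enter (4,1), '.' pass, move up to (3,1)
Step 3: enter (3,1), '.' pass, move up to (2,1)
Step 4: enter (2,1), '.' pass, move up to (1,1)
Step 5: enter (1,1), '.' pass, move up to (0,1)
Step 6: enter (0,1), '.' pass, move up to (-1,1)
Step 7: at (-1,1) — EXIT via top edge, pos 1

Answer: top 1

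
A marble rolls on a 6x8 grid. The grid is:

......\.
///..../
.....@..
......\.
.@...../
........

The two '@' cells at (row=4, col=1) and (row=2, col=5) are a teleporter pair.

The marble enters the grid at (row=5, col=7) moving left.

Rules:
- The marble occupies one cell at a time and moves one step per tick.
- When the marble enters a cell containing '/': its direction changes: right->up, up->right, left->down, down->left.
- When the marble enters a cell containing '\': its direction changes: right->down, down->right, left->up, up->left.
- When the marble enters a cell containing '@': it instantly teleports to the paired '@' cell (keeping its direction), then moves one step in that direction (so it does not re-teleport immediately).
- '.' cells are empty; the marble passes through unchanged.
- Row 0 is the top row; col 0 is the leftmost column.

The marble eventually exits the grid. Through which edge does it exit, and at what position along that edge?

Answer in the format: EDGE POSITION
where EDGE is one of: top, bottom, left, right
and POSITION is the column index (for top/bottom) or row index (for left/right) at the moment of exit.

Step 1: enter (5,7), '.' pass, move left to (5,6)
Step 2: enter (5,6), '.' pass, move left to (5,5)
Step 3: enter (5,5), '.' pass, move left to (5,4)
Step 4: enter (5,4), '.' pass, move left to (5,3)
Step 5: enter (5,3), '.' pass, move left to (5,2)
Step 6: enter (5,2), '.' pass, move left to (5,1)
Step 7: enter (5,1), '.' pass, move left to (5,0)
Step 8: enter (5,0), '.' pass, move left to (5,-1)
Step 9: at (5,-1) — EXIT via left edge, pos 5

Answer: left 5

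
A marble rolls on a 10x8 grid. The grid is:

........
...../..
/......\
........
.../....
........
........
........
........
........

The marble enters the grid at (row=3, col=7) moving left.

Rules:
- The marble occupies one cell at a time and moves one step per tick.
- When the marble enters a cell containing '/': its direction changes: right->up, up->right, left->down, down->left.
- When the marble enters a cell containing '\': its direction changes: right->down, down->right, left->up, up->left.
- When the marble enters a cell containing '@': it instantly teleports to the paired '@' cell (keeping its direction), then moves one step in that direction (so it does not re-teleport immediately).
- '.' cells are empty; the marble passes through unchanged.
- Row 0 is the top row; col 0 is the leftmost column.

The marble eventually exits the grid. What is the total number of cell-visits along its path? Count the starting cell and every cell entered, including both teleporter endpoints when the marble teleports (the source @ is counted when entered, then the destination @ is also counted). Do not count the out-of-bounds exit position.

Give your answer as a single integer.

Answer: 8

Derivation:
Step 1: enter (3,7), '.' pass, move left to (3,6)
Step 2: enter (3,6), '.' pass, move left to (3,5)
Step 3: enter (3,5), '.' pass, move left to (3,4)
Step 4: enter (3,4), '.' pass, move left to (3,3)
Step 5: enter (3,3), '.' pass, move left to (3,2)
Step 6: enter (3,2), '.' pass, move left to (3,1)
Step 7: enter (3,1), '.' pass, move left to (3,0)
Step 8: enter (3,0), '.' pass, move left to (3,-1)
Step 9: at (3,-1) — EXIT via left edge, pos 3
Path length (cell visits): 8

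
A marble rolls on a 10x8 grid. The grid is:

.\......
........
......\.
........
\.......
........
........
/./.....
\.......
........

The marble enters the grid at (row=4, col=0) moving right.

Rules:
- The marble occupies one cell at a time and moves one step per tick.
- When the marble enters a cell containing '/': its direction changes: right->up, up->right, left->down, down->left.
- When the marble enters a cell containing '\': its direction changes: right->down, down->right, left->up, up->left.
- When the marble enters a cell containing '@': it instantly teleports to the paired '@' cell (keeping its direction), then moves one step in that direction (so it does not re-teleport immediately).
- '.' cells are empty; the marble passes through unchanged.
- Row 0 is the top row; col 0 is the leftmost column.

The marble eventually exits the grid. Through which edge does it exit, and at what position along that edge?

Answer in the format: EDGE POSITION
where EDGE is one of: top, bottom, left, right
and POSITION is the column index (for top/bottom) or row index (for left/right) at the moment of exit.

Step 1: enter (4,0), '\' deflects right->down, move down to (5,0)
Step 2: enter (5,0), '.' pass, move down to (6,0)
Step 3: enter (6,0), '.' pass, move down to (7,0)
Step 4: enter (7,0), '/' deflects down->left, move left to (7,-1)
Step 5: at (7,-1) — EXIT via left edge, pos 7

Answer: left 7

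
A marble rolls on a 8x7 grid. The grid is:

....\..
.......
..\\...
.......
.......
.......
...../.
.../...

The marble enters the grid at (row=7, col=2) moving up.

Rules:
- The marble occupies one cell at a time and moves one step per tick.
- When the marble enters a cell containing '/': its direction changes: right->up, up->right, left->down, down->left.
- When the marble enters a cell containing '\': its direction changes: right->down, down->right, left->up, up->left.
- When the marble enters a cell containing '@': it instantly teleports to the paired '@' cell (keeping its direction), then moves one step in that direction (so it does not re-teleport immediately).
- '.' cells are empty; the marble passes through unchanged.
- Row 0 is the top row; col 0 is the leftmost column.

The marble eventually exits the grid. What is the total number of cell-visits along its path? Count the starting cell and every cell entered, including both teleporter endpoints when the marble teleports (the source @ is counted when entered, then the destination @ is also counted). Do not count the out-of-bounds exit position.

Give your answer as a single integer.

Answer: 8

Derivation:
Step 1: enter (7,2), '.' pass, move up to (6,2)
Step 2: enter (6,2), '.' pass, move up to (5,2)
Step 3: enter (5,2), '.' pass, move up to (4,2)
Step 4: enter (4,2), '.' pass, move up to (3,2)
Step 5: enter (3,2), '.' pass, move up to (2,2)
Step 6: enter (2,2), '\' deflects up->left, move left to (2,1)
Step 7: enter (2,1), '.' pass, move left to (2,0)
Step 8: enter (2,0), '.' pass, move left to (2,-1)
Step 9: at (2,-1) — EXIT via left edge, pos 2
Path length (cell visits): 8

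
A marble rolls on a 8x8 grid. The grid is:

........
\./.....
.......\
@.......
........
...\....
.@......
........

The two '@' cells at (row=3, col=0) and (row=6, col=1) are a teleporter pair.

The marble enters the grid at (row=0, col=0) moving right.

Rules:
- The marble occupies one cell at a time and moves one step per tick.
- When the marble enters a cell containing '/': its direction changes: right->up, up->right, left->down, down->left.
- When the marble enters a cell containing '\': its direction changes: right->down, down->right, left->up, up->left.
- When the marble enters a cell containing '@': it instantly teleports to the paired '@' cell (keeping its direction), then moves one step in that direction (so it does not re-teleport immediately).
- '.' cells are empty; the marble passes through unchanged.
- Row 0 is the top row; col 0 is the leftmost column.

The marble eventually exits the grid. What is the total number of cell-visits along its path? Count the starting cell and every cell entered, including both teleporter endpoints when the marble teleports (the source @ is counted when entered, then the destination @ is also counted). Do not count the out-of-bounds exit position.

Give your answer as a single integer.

Answer: 8

Derivation:
Step 1: enter (0,0), '.' pass, move right to (0,1)
Step 2: enter (0,1), '.' pass, move right to (0,2)
Step 3: enter (0,2), '.' pass, move right to (0,3)
Step 4: enter (0,3), '.' pass, move right to (0,4)
Step 5: enter (0,4), '.' pass, move right to (0,5)
Step 6: enter (0,5), '.' pass, move right to (0,6)
Step 7: enter (0,6), '.' pass, move right to (0,7)
Step 8: enter (0,7), '.' pass, move right to (0,8)
Step 9: at (0,8) — EXIT via right edge, pos 0
Path length (cell visits): 8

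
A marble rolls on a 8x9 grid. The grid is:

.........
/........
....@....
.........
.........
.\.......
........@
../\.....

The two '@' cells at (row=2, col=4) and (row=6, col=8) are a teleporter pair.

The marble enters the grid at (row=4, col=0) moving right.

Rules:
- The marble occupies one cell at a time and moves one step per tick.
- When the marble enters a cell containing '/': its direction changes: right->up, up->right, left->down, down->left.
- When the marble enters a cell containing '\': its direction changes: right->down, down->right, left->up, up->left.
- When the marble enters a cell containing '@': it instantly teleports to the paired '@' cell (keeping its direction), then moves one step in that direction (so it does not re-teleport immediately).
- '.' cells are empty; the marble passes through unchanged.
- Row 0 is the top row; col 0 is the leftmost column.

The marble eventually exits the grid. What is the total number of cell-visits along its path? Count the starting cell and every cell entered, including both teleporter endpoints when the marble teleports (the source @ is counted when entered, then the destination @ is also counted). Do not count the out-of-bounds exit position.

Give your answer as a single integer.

Answer: 9

Derivation:
Step 1: enter (4,0), '.' pass, move right to (4,1)
Step 2: enter (4,1), '.' pass, move right to (4,2)
Step 3: enter (4,2), '.' pass, move right to (4,3)
Step 4: enter (4,3), '.' pass, move right to (4,4)
Step 5: enter (4,4), '.' pass, move right to (4,5)
Step 6: enter (4,5), '.' pass, move right to (4,6)
Step 7: enter (4,6), '.' pass, move right to (4,7)
Step 8: enter (4,7), '.' pass, move right to (4,8)
Step 9: enter (4,8), '.' pass, move right to (4,9)
Step 10: at (4,9) — EXIT via right edge, pos 4
Path length (cell visits): 9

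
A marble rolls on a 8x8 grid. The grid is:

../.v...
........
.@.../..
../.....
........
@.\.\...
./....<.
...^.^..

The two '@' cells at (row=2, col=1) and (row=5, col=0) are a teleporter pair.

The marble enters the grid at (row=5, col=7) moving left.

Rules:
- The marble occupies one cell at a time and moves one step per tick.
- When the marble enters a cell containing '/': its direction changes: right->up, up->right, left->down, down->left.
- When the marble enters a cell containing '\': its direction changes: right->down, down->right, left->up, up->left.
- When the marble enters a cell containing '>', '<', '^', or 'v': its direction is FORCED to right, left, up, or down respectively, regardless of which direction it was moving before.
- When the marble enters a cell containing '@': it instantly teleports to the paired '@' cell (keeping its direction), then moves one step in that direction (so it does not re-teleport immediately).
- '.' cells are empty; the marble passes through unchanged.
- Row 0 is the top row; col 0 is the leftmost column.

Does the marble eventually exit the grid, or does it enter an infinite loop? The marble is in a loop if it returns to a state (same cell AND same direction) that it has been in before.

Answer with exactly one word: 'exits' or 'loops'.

Answer: exits

Derivation:
Step 1: enter (5,7), '.' pass, move left to (5,6)
Step 2: enter (5,6), '.' pass, move left to (5,5)
Step 3: enter (5,5), '.' pass, move left to (5,4)
Step 4: enter (5,4), '\' deflects left->up, move up to (4,4)
Step 5: enter (4,4), '.' pass, move up to (3,4)
Step 6: enter (3,4), '.' pass, move up to (2,4)
Step 7: enter (2,4), '.' pass, move up to (1,4)
Step 8: enter (1,4), '.' pass, move up to (0,4)
Step 9: enter (0,4), 'v' forces up->down, move down to (1,4)
Step 10: enter (1,4), '.' pass, move down to (2,4)
Step 11: enter (2,4), '.' pass, move down to (3,4)
Step 12: enter (3,4), '.' pass, move down to (4,4)
Step 13: enter (4,4), '.' pass, move down to (5,4)
Step 14: enter (5,4), '\' deflects down->right, move right to (5,5)
Step 15: enter (5,5), '.' pass, move right to (5,6)
Step 16: enter (5,6), '.' pass, move right to (5,7)
Step 17: enter (5,7), '.' pass, move right to (5,8)
Step 18: at (5,8) — EXIT via right edge, pos 5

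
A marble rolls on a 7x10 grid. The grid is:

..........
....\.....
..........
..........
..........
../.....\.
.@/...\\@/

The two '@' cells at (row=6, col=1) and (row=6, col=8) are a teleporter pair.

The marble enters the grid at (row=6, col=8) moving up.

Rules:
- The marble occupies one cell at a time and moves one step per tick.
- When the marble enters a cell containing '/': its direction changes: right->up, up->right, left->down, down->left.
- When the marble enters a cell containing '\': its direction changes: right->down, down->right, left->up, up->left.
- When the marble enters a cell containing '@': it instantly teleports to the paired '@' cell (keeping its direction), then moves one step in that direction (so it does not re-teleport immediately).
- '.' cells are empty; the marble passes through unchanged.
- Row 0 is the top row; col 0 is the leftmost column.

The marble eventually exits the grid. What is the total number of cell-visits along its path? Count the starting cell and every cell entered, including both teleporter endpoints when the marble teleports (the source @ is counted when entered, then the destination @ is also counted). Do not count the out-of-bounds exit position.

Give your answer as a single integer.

Step 1: enter (6,8), '@' teleport (6,8)->(6,1), also enter (6,1), move up to (5,1)
Step 2: enter (5,1), '.' pass, move up to (4,1)
Step 3: enter (4,1), '.' pass, move up to (3,1)
Step 4: enter (3,1), '.' pass, move up to (2,1)
Step 5: enter (2,1), '.' pass, move up to (1,1)
Step 6: enter (1,1), '.' pass, move up to (0,1)
Step 7: enter (0,1), '.' pass, move up to (-1,1)
Step 8: at (-1,1) — EXIT via top edge, pos 1
Path length (cell visits): 8

Answer: 8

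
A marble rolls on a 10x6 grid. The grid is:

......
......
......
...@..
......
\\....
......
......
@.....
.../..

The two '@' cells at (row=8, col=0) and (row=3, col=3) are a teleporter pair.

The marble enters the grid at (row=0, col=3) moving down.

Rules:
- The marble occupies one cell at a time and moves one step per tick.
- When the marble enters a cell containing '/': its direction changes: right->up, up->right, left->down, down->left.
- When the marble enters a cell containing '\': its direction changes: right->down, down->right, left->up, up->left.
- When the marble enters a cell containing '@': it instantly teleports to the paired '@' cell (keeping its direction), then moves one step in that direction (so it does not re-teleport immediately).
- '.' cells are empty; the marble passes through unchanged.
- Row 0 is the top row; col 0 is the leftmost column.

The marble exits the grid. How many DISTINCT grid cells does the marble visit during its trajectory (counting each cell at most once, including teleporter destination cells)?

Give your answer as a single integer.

Answer: 6

Derivation:
Step 1: enter (0,3), '.' pass, move down to (1,3)
Step 2: enter (1,3), '.' pass, move down to (2,3)
Step 3: enter (2,3), '.' pass, move down to (3,3)
Step 4: enter (3,3), '@' teleport (3,3)->(8,0), also enter (8,0), move down to (9,0)
Step 5: enter (9,0), '.' pass, move down to (10,0)
Step 6: at (10,0) — EXIT via bottom edge, pos 0
Distinct cells visited: 6 (path length 6)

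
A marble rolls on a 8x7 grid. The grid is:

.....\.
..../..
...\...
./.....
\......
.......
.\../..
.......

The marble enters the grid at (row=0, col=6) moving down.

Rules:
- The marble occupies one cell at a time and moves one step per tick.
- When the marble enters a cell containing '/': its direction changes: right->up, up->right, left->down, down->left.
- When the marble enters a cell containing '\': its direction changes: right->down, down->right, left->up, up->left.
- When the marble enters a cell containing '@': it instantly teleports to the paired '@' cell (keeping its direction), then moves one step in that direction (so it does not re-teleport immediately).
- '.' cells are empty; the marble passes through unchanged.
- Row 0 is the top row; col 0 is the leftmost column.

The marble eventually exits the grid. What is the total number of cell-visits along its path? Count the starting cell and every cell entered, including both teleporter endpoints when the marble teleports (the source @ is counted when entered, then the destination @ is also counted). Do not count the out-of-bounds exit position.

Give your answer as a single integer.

Step 1: enter (0,6), '.' pass, move down to (1,6)
Step 2: enter (1,6), '.' pass, move down to (2,6)
Step 3: enter (2,6), '.' pass, move down to (3,6)
Step 4: enter (3,6), '.' pass, move down to (4,6)
Step 5: enter (4,6), '.' pass, move down to (5,6)
Step 6: enter (5,6), '.' pass, move down to (6,6)
Step 7: enter (6,6), '.' pass, move down to (7,6)
Step 8: enter (7,6), '.' pass, move down to (8,6)
Step 9: at (8,6) — EXIT via bottom edge, pos 6
Path length (cell visits): 8

Answer: 8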